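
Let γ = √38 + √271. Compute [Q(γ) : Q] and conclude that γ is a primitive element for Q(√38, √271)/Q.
[Q(γ) : Q] = 4 (equivalently, Q(γ) = Q(√38, √271))

Obviously Q(γ) ⊆ Q(√38, √271), and [Q(√38, √271):Q] = 4 (since 38, 271 are distinct squarefree integers > 1 with 10298 not a perfect square). To show equality we compute the minimal polynomial of γ. From γ = √38 + √271: γ^2 = 38 + 2√(10298) + 271 = 309 + 2√(10298), so γ^2 - 309 = 2√(10298); squaring, (γ^2 - 309)^2 = 4·10298, i.e. γ^4 - 618γ^2 + 95481 - 41192 = 0, i.e. γ^4 - 618γ^2 + 54289 = 0. So γ is a root of x^4 - 618x^2 + 54289. This polynomial is irreducible over Q: it has no rational root (each ±√38 ± √271 is irrational), and any factorization into two quadratics over Q would force √(10298) ∈ Q (pairing opposite roots) or √38, √271 ∈ Q (other pairings), all impossible. Hence [Q(γ):Q] = 4 = [Q(√38, √271):Q], so Q(γ) = Q(√38, √271).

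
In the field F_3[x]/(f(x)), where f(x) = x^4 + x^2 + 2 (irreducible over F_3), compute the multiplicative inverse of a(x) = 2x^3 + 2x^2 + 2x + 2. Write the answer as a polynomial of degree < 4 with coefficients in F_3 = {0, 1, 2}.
a(x)^(-1) ≡ x^3 + 2x^2 + x + 2 (mod f(x))

Since f is irreducible over F_3, F_3[x]/(f) is a field and a(x) ≠ 0 has an inverse. Apply the extended Euclidean algorithm to f(x) and a(x) in F_3[x]: f(x) = (2x + 1)·a(x) + (x^2);  a(x) = (2x + 2)·(x^2) + (2x + 2);  (x^2) = (2x + 1)·(2x + 2) + (1). The last nonzero remainder is the constant 1 = gcd(f, a) in F_3. Back-substituting through the division chain expresses 1 = s(x)·a(x) + t(x)·f(x) with s(x) ≡ x^3 + 2x^2 + x + 2 (mod f), so a(x)^(-1) ≡ s(x) = x^3 + 2x^2 + x + 2 (mod f). Check: (2x^3 + 2x^2 + 2x + 2)·(x^3 + 2x^2 + x + 2) = 2x^6 + 2x^4 + x^2 + 1 ≡ 1 (mod x^4 + x^2 + 2).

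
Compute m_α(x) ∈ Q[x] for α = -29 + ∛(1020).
m_α(x) = x^3 + 87x^2 + 2523x + 23369

Set β = α + 29 = ∛(1020), so β^3 = 1020. Then (α + 29)^3 - 1020 = 0, i.e. α is a root of g(x) = (x + 29)^3 - 1020 = x^3 + 87x^2 + 2523x + 23369. Since g(x) = h(x + 29) where h(x) = x^3 - 1020, and h is irreducible over Q (because 1020 is not a perfect cube, so h has no rational root, and a monic cubic with no rational root is irreducible), g is also irreducible (irreducibility is preserved under the substitution x → x + 29). Hence m_α(x) = x^3 + 87x^2 + 2523x + 23369.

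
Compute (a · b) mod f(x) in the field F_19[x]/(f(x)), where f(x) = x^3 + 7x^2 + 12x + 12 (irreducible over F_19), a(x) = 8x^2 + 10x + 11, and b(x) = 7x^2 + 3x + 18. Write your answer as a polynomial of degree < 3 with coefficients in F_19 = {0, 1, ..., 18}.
a · b ≡ 12x^2 + x + 12 (mod f(x))

Multiply in F_19[x]: a(x)·b(x) = (8x^2 + 10x + 11)·(7x^2 + 3x + 18) = 18x^4 + 18x^3 + 4x^2 + 4x + 8. This has degree ≥ 3, so divide by f(x) over F_19: 18x^4 + 18x^3 + 4x^2 + 4x + 8 = (18x + 6)·(x^3 + 7x^2 + 12x + 12) + (12x^2 + x + 12). Hence a·b ≡ 12x^2 + x + 12 (mod f). (F_19[x]/(f) is a field with 19^3 = 6859 elements since f is irreducible of degree 3.)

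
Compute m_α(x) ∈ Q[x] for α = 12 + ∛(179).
m_α(x) = x^3 - 36x^2 + 432x - 1907

Set β = α - 12 = ∛(179), so β^3 = 179. Then (α - 12)^3 - 179 = 0, i.e. α is a root of g(x) = (x - 12)^3 - 179 = x^3 - 36x^2 + 432x - 1907. Since g(x) = h(x - 12) where h(x) = x^3 - 179, and h is irreducible over Q (because 179 is not a perfect cube, so h has no rational root, and a monic cubic with no rational root is irreducible), g is also irreducible (irreducibility is preserved under the substitution x → x - 12). Hence m_α(x) = x^3 - 36x^2 + 432x - 1907.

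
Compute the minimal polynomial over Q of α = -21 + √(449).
m_α(x) = x^2 + 42x - 8

From α + 21 = √(449), squaring gives (α + 21)^2 = 449, i.e. α^2 + 42α + 441 = 449, so α^2 + 42α - 8 = 0. The discriminant of x^2 + 42x - 8 is (42)^2 - 4·(-8) = 1764 + 32 = 1796, and 4·(449) is not a perfect square in Q since 449 is squarefree and ≠ 1. Hence x^2 + 42x - 8 is irreducible over Q and is the minimal polynomial of α.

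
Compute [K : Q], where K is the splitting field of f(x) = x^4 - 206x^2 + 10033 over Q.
[K : Q] = 4

Solving the quadratic in x^2: x^2 = (206 ± √(206^2 - 4·10033))/2 = (206 ± √2304)/2 = (206 ± 48)/2, giving x^2 = 79 or x^2 = 127. So f(x) = (x^2 - 79)(x^2 - 127) and the roots of f are ±√79, ±√127. Hence the splitting field is K = Q(√79, √127). Since 79 and 127 are distinct squarefree integers > 1, their product 10033 is not a perfect square, so √127 ∉ Q(√79). By the tower law [K:Q] = [Q(√79,√127):Q(√79)] · [Q(√79):Q] = 2 · 2 = 4.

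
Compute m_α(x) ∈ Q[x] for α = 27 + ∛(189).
m_α(x) = x^3 - 81x^2 + 2187x - 19872

Set β = α - 27 = ∛(189), so β^3 = 189. Then (α - 27)^3 - 189 = 0, i.e. α is a root of g(x) = (x - 27)^3 - 189 = x^3 - 81x^2 + 2187x - 19872. Since g(x) = h(x - 27) where h(x) = x^3 - 189, and h is irreducible over Q (because 189 is not a perfect cube, so h has no rational root, and a monic cubic with no rational root is irreducible), g is also irreducible (irreducibility is preserved under the substitution x → x - 27). Hence m_α(x) = x^3 - 81x^2 + 2187x - 19872.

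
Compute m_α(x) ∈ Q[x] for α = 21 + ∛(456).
m_α(x) = x^3 - 63x^2 + 1323x - 9717

Set β = α - 21 = ∛(456), so β^3 = 456. Then (α - 21)^3 - 456 = 0, i.e. α is a root of g(x) = (x - 21)^3 - 456 = x^3 - 63x^2 + 1323x - 9717. Since g(x) = h(x - 21) where h(x) = x^3 - 456, and h is irreducible over Q (because 456 is not a perfect cube, so h has no rational root, and a monic cubic with no rational root is irreducible), g is also irreducible (irreducibility is preserved under the substitution x → x - 21). Hence m_α(x) = x^3 - 63x^2 + 1323x - 9717.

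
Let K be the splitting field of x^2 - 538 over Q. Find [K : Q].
[K : Q] = 2

f(x) = x^2 - 538 factors as (x - √538)(x + √538). The splitting field is K = Q(√538). Since 538 is squarefree and > 1, it is not a perfect square, so x^2 - 538 is irreducible over Q and [Q(√538) : Q] = 2. Hence [K : Q] = 2.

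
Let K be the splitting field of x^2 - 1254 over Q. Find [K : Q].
[K : Q] = 2

f(x) = x^2 - 1254 factors as (x - √1254)(x + √1254). The splitting field is K = Q(√1254). Since 1254 is squarefree and > 1, it is not a perfect square, so x^2 - 1254 is irreducible over Q and [Q(√1254) : Q] = 2. Hence [K : Q] = 2.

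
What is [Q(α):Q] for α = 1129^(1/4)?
[Q(α):Q] = 4

α is a root of x^4 - 1129. By Eisenstein's criterion at the prime p = 1129 (which divides the constant term 1129 but p^2 = 1274641 does not, since 1129 is squarefree), x^4 - 1129 is irreducible over Q. Hence [Q(α):Q] = 4.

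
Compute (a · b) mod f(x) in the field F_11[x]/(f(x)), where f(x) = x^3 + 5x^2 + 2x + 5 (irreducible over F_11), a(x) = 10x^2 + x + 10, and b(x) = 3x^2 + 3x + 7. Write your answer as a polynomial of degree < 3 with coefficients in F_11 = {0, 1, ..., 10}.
a · b ≡ x^2 + 6 (mod f(x))

Multiply in F_11[x]: a(x)·b(x) = (10x^2 + x + 10)·(3x^2 + 3x + 7) = 8x^4 + 4x^2 + 4x + 4. This has degree ≥ 3, so divide by f(x) over F_11: 8x^4 + 4x^2 + 4x + 4 = (8x + 4)·(x^3 + 5x^2 + 2x + 5) + (x^2 + 6). Hence a·b ≡ x^2 + 6 (mod f). (F_11[x]/(f) is a field with 11^3 = 1331 elements since f is irreducible of degree 3.)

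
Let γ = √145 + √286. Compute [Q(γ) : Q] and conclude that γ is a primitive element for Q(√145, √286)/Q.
[Q(γ) : Q] = 4 (equivalently, Q(γ) = Q(√145, √286))

Obviously Q(γ) ⊆ Q(√145, √286), and [Q(√145, √286):Q] = 4 (since 145, 286 are distinct squarefree integers > 1 with 41470 not a perfect square). To show equality we compute the minimal polynomial of γ. From γ = √145 + √286: γ^2 = 145 + 2√(41470) + 286 = 431 + 2√(41470), so γ^2 - 431 = 2√(41470); squaring, (γ^2 - 431)^2 = 4·41470, i.e. γ^4 - 862γ^2 + 185761 - 165880 = 0, i.e. γ^4 - 862γ^2 + 19881 = 0. So γ is a root of x^4 - 862x^2 + 19881. This polynomial is irreducible over Q: it has no rational root (each ±√145 ± √286 is irrational), and any factorization into two quadratics over Q would force √(41470) ∈ Q (pairing opposite roots) or √145, √286 ∈ Q (other pairings), all impossible. Hence [Q(γ):Q] = 4 = [Q(√145, √286):Q], so Q(γ) = Q(√145, √286).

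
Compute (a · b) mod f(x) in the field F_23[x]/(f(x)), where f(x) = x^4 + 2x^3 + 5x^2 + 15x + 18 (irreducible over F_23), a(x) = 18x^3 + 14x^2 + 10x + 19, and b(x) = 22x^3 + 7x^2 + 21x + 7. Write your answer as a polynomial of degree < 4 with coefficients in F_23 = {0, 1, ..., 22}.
a · b ≡ 10x^3 + 5x^2 + 7 (mod f(x))

Multiply in F_23[x]: a(x)·b(x) = (18x^3 + 14x^2 + 10x + 19)·(22x^3 + 7x^2 + 21x + 7) = 5x^6 + 20x^5 + 6x^4 + 11x^3 + 4x^2 + 9x + 18. This has degree ≥ 4, so divide by f(x) over F_23: 5x^6 + 20x^5 + 6x^4 + 11x^3 + 4x^2 + 9x + 18 = (5x^2 + 10x + 7)·(x^4 + 2x^3 + 5x^2 + 15x + 18) + (10x^3 + 5x^2 + 7). Hence a·b ≡ 10x^3 + 5x^2 + 7 (mod f). (F_23[x]/(f) is a field with 23^4 = 279841 elements since f is irreducible of degree 4.)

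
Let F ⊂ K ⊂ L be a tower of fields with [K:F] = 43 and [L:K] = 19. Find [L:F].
[L:F] = 817

The tower law says that for any tower of field extensions F ⊂ K ⊂ L with finite degrees, [L:F] = [L:K] · [K:F]. Here this gives [L:F] = 19 · 43 = 817.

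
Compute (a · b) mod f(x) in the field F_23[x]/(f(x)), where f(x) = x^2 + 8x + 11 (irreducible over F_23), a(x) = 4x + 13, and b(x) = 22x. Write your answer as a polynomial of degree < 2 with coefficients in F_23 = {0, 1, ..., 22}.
a · b ≡ 19x + 21 (mod f(x))

Multiply in F_23[x]: a(x)·b(x) = (4x + 13)·(22x) = 19x^2 + 10x. This has degree ≥ 2, so divide by f(x) over F_23: 19x^2 + 10x = (19)·(x^2 + 8x + 11) + (19x + 21). Hence a·b ≡ 19x + 21 (mod f). (F_23[x]/(f) is a field with 23^2 = 529 elements since f is irreducible of degree 2.)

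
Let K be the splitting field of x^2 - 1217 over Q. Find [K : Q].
[K : Q] = 2

f(x) = x^2 - 1217 factors as (x - √1217)(x + √1217). The splitting field is K = Q(√1217). Since 1217 is squarefree and > 1, it is not a perfect square, so x^2 - 1217 is irreducible over Q and [Q(√1217) : Q] = 2. Hence [K : Q] = 2.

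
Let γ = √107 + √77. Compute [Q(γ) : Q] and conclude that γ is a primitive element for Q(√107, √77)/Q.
[Q(γ) : Q] = 4 (equivalently, Q(γ) = Q(√107, √77))

Obviously Q(γ) ⊆ Q(√107, √77), and [Q(√107, √77):Q] = 4 (since 107, 77 are distinct squarefree integers > 1 with 8239 not a perfect square). To show equality we compute the minimal polynomial of γ. From γ = √107 + √77: γ^2 = 107 + 2√(8239) + 77 = 184 + 2√(8239), so γ^2 - 184 = 2√(8239); squaring, (γ^2 - 184)^2 = 4·8239, i.e. γ^4 - 368γ^2 + 33856 - 32956 = 0, i.e. γ^4 - 368γ^2 + 900 = 0. So γ is a root of x^4 - 368x^2 + 900. This polynomial is irreducible over Q: it has no rational root (each ±√107 ± √77 is irrational), and any factorization into two quadratics over Q would force √(8239) ∈ Q (pairing opposite roots) or √107, √77 ∈ Q (other pairings), all impossible. Hence [Q(γ):Q] = 4 = [Q(√107, √77):Q], so Q(γ) = Q(√107, √77).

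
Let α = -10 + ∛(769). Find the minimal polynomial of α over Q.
m_α(x) = x^3 + 30x^2 + 300x + 231

Set β = α + 10 = ∛(769), so β^3 = 769. Then (α + 10)^3 - 769 = 0, i.e. α is a root of g(x) = (x + 10)^3 - 769 = x^3 + 30x^2 + 300x + 231. Since g(x) = h(x + 10) where h(x) = x^3 - 769, and h is irreducible over Q (because 769 is not a perfect cube, so h has no rational root, and a monic cubic with no rational root is irreducible), g is also irreducible (irreducibility is preserved under the substitution x → x + 10). Hence m_α(x) = x^3 + 30x^2 + 300x + 231.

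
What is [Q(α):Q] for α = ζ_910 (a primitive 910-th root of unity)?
[Q(α):Q] = 288

The minimal polynomial of ζ_910 over Q is the 910-th cyclotomic polynomial Φ_910(x), which is irreducible over Q and has degree φ(910) = 288. Hence [Q(α):Q] = φ(910) = 288.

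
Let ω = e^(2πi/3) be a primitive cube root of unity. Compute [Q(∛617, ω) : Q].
[Q(∛617, ω) : Q] = 6

[Q(∛617):Q] = 3 (min poly x^3 - 617, irreducible since 617 is not a perfect cube). [Q(ω):Q] = 2 (min poly x^2 + x + 1). Since Q(∛617) ⊂ R and ω ∉ R, we have ω ∉ Q(∛617), so x^2 + x + 1 remains irreducible over Q(∛617) and [Q(∛617, ω) : Q(∛617)] = 2. By the tower law, [Q(∛617, ω) : Q] = 3 · 2 = 6. (In fact Q(∛617, ω) is the splitting field of x^3 - 617 over Q.)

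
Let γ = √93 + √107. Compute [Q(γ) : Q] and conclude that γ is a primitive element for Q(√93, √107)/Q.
[Q(γ) : Q] = 4 (equivalently, Q(γ) = Q(√93, √107))

Obviously Q(γ) ⊆ Q(√93, √107), and [Q(√93, √107):Q] = 4 (since 93, 107 are distinct squarefree integers > 1 with 9951 not a perfect square). To show equality we compute the minimal polynomial of γ. From γ = √93 + √107: γ^2 = 93 + 2√(9951) + 107 = 200 + 2√(9951), so γ^2 - 200 = 2√(9951); squaring, (γ^2 - 200)^2 = 4·9951, i.e. γ^4 - 400γ^2 + 40000 - 39804 = 0, i.e. γ^4 - 400γ^2 + 196 = 0. So γ is a root of x^4 - 400x^2 + 196. This polynomial is irreducible over Q: it has no rational root (each ±√93 ± √107 is irrational), and any factorization into two quadratics over Q would force √(9951) ∈ Q (pairing opposite roots) or √93, √107 ∈ Q (other pairings), all impossible. Hence [Q(γ):Q] = 4 = [Q(√93, √107):Q], so Q(γ) = Q(√93, √107).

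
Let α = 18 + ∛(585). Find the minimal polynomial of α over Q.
m_α(x) = x^3 - 54x^2 + 972x - 6417

Set β = α - 18 = ∛(585), so β^3 = 585. Then (α - 18)^3 - 585 = 0, i.e. α is a root of g(x) = (x - 18)^3 - 585 = x^3 - 54x^2 + 972x - 6417. Since g(x) = h(x - 18) where h(x) = x^3 - 585, and h is irreducible over Q (because 585 is not a perfect cube, so h has no rational root, and a monic cubic with no rational root is irreducible), g is also irreducible (irreducibility is preserved under the substitution x → x - 18). Hence m_α(x) = x^3 - 54x^2 + 972x - 6417.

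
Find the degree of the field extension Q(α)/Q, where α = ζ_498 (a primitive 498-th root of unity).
[Q(α):Q] = 164

The minimal polynomial of ζ_498 over Q is the 498-th cyclotomic polynomial Φ_498(x), which is irreducible over Q and has degree φ(498) = 164. Hence [Q(α):Q] = φ(498) = 164.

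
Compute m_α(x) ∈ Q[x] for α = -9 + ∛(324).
m_α(x) = x^3 + 27x^2 + 243x + 405

Set β = α + 9 = ∛(324), so β^3 = 324. Then (α + 9)^3 - 324 = 0, i.e. α is a root of g(x) = (x + 9)^3 - 324 = x^3 + 27x^2 + 243x + 405. Since g(x) = h(x + 9) where h(x) = x^3 - 324, and h is irreducible over Q (because 324 is not a perfect cube, so h has no rational root, and a monic cubic with no rational root is irreducible), g is also irreducible (irreducibility is preserved under the substitution x → x + 9). Hence m_α(x) = x^3 + 27x^2 + 243x + 405.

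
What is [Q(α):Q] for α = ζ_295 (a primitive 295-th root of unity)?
[Q(α):Q] = 232

The minimal polynomial of ζ_295 over Q is the 295-th cyclotomic polynomial Φ_295(x), which is irreducible over Q and has degree φ(295) = 232. Hence [Q(α):Q] = φ(295) = 232.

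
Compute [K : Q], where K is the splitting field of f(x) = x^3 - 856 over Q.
[K : Q] = 6

The roots of x^3 - 856 are ∛856, ω∛856, ω^2∛856 where ω = e^(2πi/3) is a primitive cube root of unity, so K = Q(∛856, ω). Now [Q(∛856):Q] = 3 (since 856 is not a perfect cube, x^3 - 856 is irreducible) and [Q(ω):Q] = 2. Both 2 and 3 divide [K:Q], and [K:Q] ≤ 3·2 = 6, so [K:Q] = 6. (Equivalently: Q(∛856) ⊂ R but ω ∉ R, so [K : Q(∛856)] = 2.)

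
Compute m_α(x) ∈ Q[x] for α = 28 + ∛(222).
m_α(x) = x^3 - 84x^2 + 2352x - 22174

Set β = α - 28 = ∛(222), so β^3 = 222. Then (α - 28)^3 - 222 = 0, i.e. α is a root of g(x) = (x - 28)^3 - 222 = x^3 - 84x^2 + 2352x - 22174. Since g(x) = h(x - 28) where h(x) = x^3 - 222, and h is irreducible over Q (because 222 is not a perfect cube, so h has no rational root, and a monic cubic with no rational root is irreducible), g is also irreducible (irreducibility is preserved under the substitution x → x - 28). Hence m_α(x) = x^3 - 84x^2 + 2352x - 22174.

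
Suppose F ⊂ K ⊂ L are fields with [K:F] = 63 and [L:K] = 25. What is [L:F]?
[L:F] = 1575

The tower law says that for any tower of field extensions F ⊂ K ⊂ L with finite degrees, [L:F] = [L:K] · [K:F]. Here this gives [L:F] = 25 · 63 = 1575.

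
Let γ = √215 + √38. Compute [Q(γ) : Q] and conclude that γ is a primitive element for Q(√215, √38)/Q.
[Q(γ) : Q] = 4 (equivalently, Q(γ) = Q(√215, √38))

Obviously Q(γ) ⊆ Q(√215, √38), and [Q(√215, √38):Q] = 4 (since 215, 38 are distinct squarefree integers > 1 with 8170 not a perfect square). To show equality we compute the minimal polynomial of γ. From γ = √215 + √38: γ^2 = 215 + 2√(8170) + 38 = 253 + 2√(8170), so γ^2 - 253 = 2√(8170); squaring, (γ^2 - 253)^2 = 4·8170, i.e. γ^4 - 506γ^2 + 64009 - 32680 = 0, i.e. γ^4 - 506γ^2 + 31329 = 0. So γ is a root of x^4 - 506x^2 + 31329. This polynomial is irreducible over Q: it has no rational root (each ±√215 ± √38 is irrational), and any factorization into two quadratics over Q would force √(8170) ∈ Q (pairing opposite roots) or √215, √38 ∈ Q (other pairings), all impossible. Hence [Q(γ):Q] = 4 = [Q(√215, √38):Q], so Q(γ) = Q(√215, √38).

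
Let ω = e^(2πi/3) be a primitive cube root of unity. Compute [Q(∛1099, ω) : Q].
[Q(∛1099, ω) : Q] = 6

[Q(∛1099):Q] = 3 (min poly x^3 - 1099, irreducible since 1099 is not a perfect cube). [Q(ω):Q] = 2 (min poly x^2 + x + 1). Since Q(∛1099) ⊂ R and ω ∉ R, we have ω ∉ Q(∛1099), so x^2 + x + 1 remains irreducible over Q(∛1099) and [Q(∛1099, ω) : Q(∛1099)] = 2. By the tower law, [Q(∛1099, ω) : Q] = 3 · 2 = 6. (In fact Q(∛1099, ω) is the splitting field of x^3 - 1099 over Q.)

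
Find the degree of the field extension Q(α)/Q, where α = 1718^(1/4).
[Q(α):Q] = 4

α is a root of x^4 - 1718. By Eisenstein's criterion at the prime p = 2 (which divides the constant term 1718 but p^2 = 4 does not, since 1718 is squarefree), x^4 - 1718 is irreducible over Q. Hence [Q(α):Q] = 4.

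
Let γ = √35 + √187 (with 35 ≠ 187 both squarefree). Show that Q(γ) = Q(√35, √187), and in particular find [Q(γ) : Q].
[Q(γ) : Q] = 4 (equivalently, Q(γ) = Q(√35, √187))

Obviously Q(γ) ⊆ Q(√35, √187), and [Q(√35, √187):Q] = 4 (since 35, 187 are distinct squarefree integers > 1 with 6545 not a perfect square). To show equality we compute the minimal polynomial of γ. From γ = √35 + √187: γ^2 = 35 + 2√(6545) + 187 = 222 + 2√(6545), so γ^2 - 222 = 2√(6545); squaring, (γ^2 - 222)^2 = 4·6545, i.e. γ^4 - 444γ^2 + 49284 - 26180 = 0, i.e. γ^4 - 444γ^2 + 23104 = 0. So γ is a root of x^4 - 444x^2 + 23104. This polynomial is irreducible over Q: it has no rational root (each ±√35 ± √187 is irrational), and any factorization into two quadratics over Q would force √(6545) ∈ Q (pairing opposite roots) or √35, √187 ∈ Q (other pairings), all impossible. Hence [Q(γ):Q] = 4 = [Q(√35, √187):Q], so Q(γ) = Q(√35, √187).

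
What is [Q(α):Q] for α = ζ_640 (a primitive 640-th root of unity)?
[Q(α):Q] = 256

The minimal polynomial of ζ_640 over Q is the 640-th cyclotomic polynomial Φ_640(x), which is irreducible over Q and has degree φ(640) = 256. Hence [Q(α):Q] = φ(640) = 256.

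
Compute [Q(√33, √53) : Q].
[Q(√33, √53) : Q] = 4

[Q(√33):Q] = 2 (min poly x^2 - 33, irreducible since 33 is squarefree > 1). For the top step, suppose √53 ∈ Q(√33), say √53 = c + d√33 with c, d ∈ Q. Squaring: 53 = c^2 + 33d^2 + 2cd√33. Since √33 ∉ Q this forces 2cd = 0. If d = 0 then √53 = c ∈ Q, contradicting 53 squarefree > 1. If c = 0 then 53 = 33d^2, so 33·53 = (33d)^2 is a perfect square in Q — but 33·53 = 1749 is not a perfect square (since 33 and 53 are distinct squarefree integers). Contradiction. Hence √53 ∉ Q(√33), so x^2 - 53 stays irreducible over Q(√33) and [Q(√33, √53) : Q(√33)] = 2. By the tower law, [Q(√33, √53) : Q] = 2 · 2 = 4.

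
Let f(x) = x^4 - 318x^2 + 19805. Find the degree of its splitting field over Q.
[K : Q] = 4

Solving the quadratic in x^2: x^2 = (318 ± √(318^2 - 4·19805))/2 = (318 ± √21904)/2 = (318 ± 148)/2, giving x^2 = 85 or x^2 = 233. So f(x) = (x^2 - 85)(x^2 - 233) and the roots of f are ±√85, ±√233. Hence the splitting field is K = Q(√85, √233). Since 85 and 233 are distinct squarefree integers > 1, their product 19805 is not a perfect square, so √233 ∉ Q(√85). By the tower law [K:Q] = [Q(√85,√233):Q(√85)] · [Q(√85):Q] = 2 · 2 = 4.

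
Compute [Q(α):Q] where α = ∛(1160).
[Q(α):Q] = 3

The minimal polynomial of α is x^3 - 1160, irreducible over Q since 1160 is not a perfect cube (so x^3 - 1160 has no rational root). Hence [Q(α):Q] = deg(m_α) = 3.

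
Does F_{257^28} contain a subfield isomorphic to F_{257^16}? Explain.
No: F_{257^16} is not a subfield of F_{257^28}

F_{p^m} embeds in F_{p^n} iff m | n. Here 16 ∤ 28 (since 28 = 1·16 + 12 with remainder 12 ≠ 0), so F_{257^16} is not a subfield of F_{257^28}. Equivalently: if it were, the tower law would give 16 = [F_{257^16}:F_257] dividing [F_{257^28}:F_257] = 28, contradiction.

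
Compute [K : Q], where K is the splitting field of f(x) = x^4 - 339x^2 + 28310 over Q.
[K : Q] = 4

Solving the quadratic in x^2: x^2 = (339 ± √(339^2 - 4·28310))/2 = (339 ± √1681)/2 = (339 ± 41)/2, giving x^2 = 190 or x^2 = 149. So f(x) = (x^2 - 190)(x^2 - 149) and the roots of f are ±√190, ±√149. Hence the splitting field is K = Q(√190, √149). Since 190 and 149 are distinct squarefree integers > 1, their product 28310 is not a perfect square, so √149 ∉ Q(√190). By the tower law [K:Q] = [Q(√190,√149):Q(√190)] · [Q(√190):Q] = 2 · 2 = 4.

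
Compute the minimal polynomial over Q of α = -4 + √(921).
m_α(x) = x^2 + 8x - 905

From α + 4 = √(921), squaring gives (α + 4)^2 = 921, i.e. α^2 + 8α + 16 = 921, so α^2 + 8α - 905 = 0. The discriminant of x^2 + 8x - 905 is (8)^2 - 4·(-905) = 64 + 3620 = 3684, and 4·(921) is not a perfect square in Q since 921 is squarefree and ≠ 1. Hence x^2 + 8x - 905 is irreducible over Q and is the minimal polynomial of α.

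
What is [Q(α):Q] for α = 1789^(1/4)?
[Q(α):Q] = 4

α is a root of x^4 - 1789. By Eisenstein's criterion at the prime p = 1789 (which divides the constant term 1789 but p^2 = 3200521 does not, since 1789 is squarefree), x^4 - 1789 is irreducible over Q. Hence [Q(α):Q] = 4.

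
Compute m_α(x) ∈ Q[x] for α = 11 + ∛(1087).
m_α(x) = x^3 - 33x^2 + 363x - 2418

Set β = α - 11 = ∛(1087), so β^3 = 1087. Then (α - 11)^3 - 1087 = 0, i.e. α is a root of g(x) = (x - 11)^3 - 1087 = x^3 - 33x^2 + 363x - 2418. Since g(x) = h(x - 11) where h(x) = x^3 - 1087, and h is irreducible over Q (because 1087 is not a perfect cube, so h has no rational root, and a monic cubic with no rational root is irreducible), g is also irreducible (irreducibility is preserved under the substitution x → x - 11). Hence m_α(x) = x^3 - 33x^2 + 363x - 2418.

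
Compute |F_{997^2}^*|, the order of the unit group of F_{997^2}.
|F_{997^2}^*| = 994008

F_{997^2} has 997^2 = 994009 elements; its multiplicative group consists of all nonzero elements, so |F_{997^2}^*| = 994009 - 1 = 994008. (It is cyclic since any finite subgroup of the multiplicative group of a field is cyclic.)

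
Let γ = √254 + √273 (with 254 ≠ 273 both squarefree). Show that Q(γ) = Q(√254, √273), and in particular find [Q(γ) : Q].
[Q(γ) : Q] = 4 (equivalently, Q(γ) = Q(√254, √273))

Obviously Q(γ) ⊆ Q(√254, √273), and [Q(√254, √273):Q] = 4 (since 254, 273 are distinct squarefree integers > 1 with 69342 not a perfect square). To show equality we compute the minimal polynomial of γ. From γ = √254 + √273: γ^2 = 254 + 2√(69342) + 273 = 527 + 2√(69342), so γ^2 - 527 = 2√(69342); squaring, (γ^2 - 527)^2 = 4·69342, i.e. γ^4 - 1054γ^2 + 277729 - 277368 = 0, i.e. γ^4 - 1054γ^2 + 361 = 0. So γ is a root of x^4 - 1054x^2 + 361. This polynomial is irreducible over Q: it has no rational root (each ±√254 ± √273 is irrational), and any factorization into two quadratics over Q would force √(69342) ∈ Q (pairing opposite roots) or √254, √273 ∈ Q (other pairings), all impossible. Hence [Q(γ):Q] = 4 = [Q(√254, √273):Q], so Q(γ) = Q(√254, √273).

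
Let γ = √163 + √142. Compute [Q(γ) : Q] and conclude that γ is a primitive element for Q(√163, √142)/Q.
[Q(γ) : Q] = 4 (equivalently, Q(γ) = Q(√163, √142))

Obviously Q(γ) ⊆ Q(√163, √142), and [Q(√163, √142):Q] = 4 (since 163, 142 are distinct squarefree integers > 1 with 23146 not a perfect square). To show equality we compute the minimal polynomial of γ. From γ = √163 + √142: γ^2 = 163 + 2√(23146) + 142 = 305 + 2√(23146), so γ^2 - 305 = 2√(23146); squaring, (γ^2 - 305)^2 = 4·23146, i.e. γ^4 - 610γ^2 + 93025 - 92584 = 0, i.e. γ^4 - 610γ^2 + 441 = 0. So γ is a root of x^4 - 610x^2 + 441. This polynomial is irreducible over Q: it has no rational root (each ±√163 ± √142 is irrational), and any factorization into two quadratics over Q would force √(23146) ∈ Q (pairing opposite roots) or √163, √142 ∈ Q (other pairings), all impossible. Hence [Q(γ):Q] = 4 = [Q(√163, √142):Q], so Q(γ) = Q(√163, √142).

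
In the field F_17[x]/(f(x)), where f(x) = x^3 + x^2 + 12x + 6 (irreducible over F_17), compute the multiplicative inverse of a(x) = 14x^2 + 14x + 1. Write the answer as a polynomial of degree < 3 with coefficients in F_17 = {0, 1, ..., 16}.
a(x)^(-1) ≡ 4x^2 + 14x + 4 (mod f(x))

Since f is irreducible over F_17, F_17[x]/(f) is a field and a(x) ≠ 0 has an inverse. Apply the extended Euclidean algorithm to f(x) and a(x) in F_17[x]: f(x) = (11x)·a(x) + (x + 6);  a(x) = (14x + 15)·(x + 6) + (13). The last nonzero remainder is the constant 13 = gcd(f, a) in F_17. Back-substituting through the division chain expresses 13 = s(x)·a(x) + t(x)·f(x) with s(x) ≡ x^2 + 12x + 1 (mod f), so (x^2 + 12x + 1)·a(x) ≡ 13 (mod f). Multiplying by 13^(-1) ≡ 4 in F_17 gives a(x)^(-1) ≡ 4·(x^2 + 12x + 1) ≡ 4x^2 + 14x + 4 (mod f). Check: (14x^2 + 14x + 1)·(4x^2 + 14x + 4) = 5x^4 + 14x^3 + x^2 + 2x + 4 ≡ 1 (mod x^3 + x^2 + 12x + 6).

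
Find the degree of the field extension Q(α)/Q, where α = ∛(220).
[Q(α):Q] = 3

The minimal polynomial of α is x^3 - 220, irreducible over Q since 220 is not a perfect cube (so x^3 - 220 has no rational root). Hence [Q(α):Q] = deg(m_α) = 3.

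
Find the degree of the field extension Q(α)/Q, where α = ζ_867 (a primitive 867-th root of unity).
[Q(α):Q] = 544

The minimal polynomial of ζ_867 over Q is the 867-th cyclotomic polynomial Φ_867(x), which is irreducible over Q and has degree φ(867) = 544. Hence [Q(α):Q] = φ(867) = 544.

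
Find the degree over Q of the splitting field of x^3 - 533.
[K : Q] = 6

The roots of x^3 - 533 are ∛533, ω∛533, ω^2∛533 where ω = e^(2πi/3) is a primitive cube root of unity, so K = Q(∛533, ω). Now [Q(∛533):Q] = 3 (since 533 is not a perfect cube, x^3 - 533 is irreducible) and [Q(ω):Q] = 2. Both 2 and 3 divide [K:Q], and [K:Q] ≤ 3·2 = 6, so [K:Q] = 6. (Equivalently: Q(∛533) ⊂ R but ω ∉ R, so [K : Q(∛533)] = 2.)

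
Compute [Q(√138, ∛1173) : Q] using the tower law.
[Q(√138, ∛1173) : Q] = 6

Let L = Q(√138, ∛1173). Since Q(√138) ⊂ L and [Q(√138):Q] = 2, the tower law gives 2 | [L:Q]. Likewise Q(∛1173) ⊂ L with [Q(∛1173):Q] = 3 (because 1173 is not a perfect cube), so 3 | [L:Q]. As gcd(2,3) = 1, [L:Q] is divisible by 6. Conversely L is generated over Q by √138 and ∛1173, so [L:Q] ≤ 2·3 = 6. Therefore [Q(√138, ∛1173) : Q] = 6.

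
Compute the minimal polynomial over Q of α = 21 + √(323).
m_α(x) = x^2 - 42x + 118

From α - 21 = √(323), squaring gives (α - 21)^2 = 323, i.e. α^2 - 42α + 441 = 323, so α^2 - 42α + 118 = 0. The discriminant of x^2 - 42x + 118 is (-42)^2 - 4·(118) = 1764 - 472 = 1292, and 4·(323) is not a perfect square in Q since 323 is squarefree and ≠ 1. Hence x^2 - 42x + 118 is irreducible over Q and is the minimal polynomial of α.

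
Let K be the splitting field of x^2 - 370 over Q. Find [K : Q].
[K : Q] = 2

f(x) = x^2 - 370 factors as (x - √370)(x + √370). The splitting field is K = Q(√370). Since 370 is squarefree and > 1, it is not a perfect square, so x^2 - 370 is irreducible over Q and [Q(√370) : Q] = 2. Hence [K : Q] = 2.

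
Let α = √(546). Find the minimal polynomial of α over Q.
m_α(x) = x^2 - 546

α satisfies α^2 - 546 = 0, so x^2 - 546 annihilates α. Since d = 546 is squarefree and ≠ 1, it is not a perfect square in Q, so x^2 - 546 has no rational root and is therefore irreducible over Q (a degree-2 polynomial over a field is irreducible iff it has no root). Hence m_α(x) = x^2 - 546.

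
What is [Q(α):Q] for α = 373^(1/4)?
[Q(α):Q] = 4

α is a root of x^4 - 373. By Eisenstein's criterion at the prime p = 373 (which divides the constant term 373 but p^2 = 139129 does not, since 373 is squarefree), x^4 - 373 is irreducible over Q. Hence [Q(α):Q] = 4.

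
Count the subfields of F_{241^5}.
F_{241^5} has 2 subfields

The subfields of F_{p^n} are exactly the fields F_{p^d} for d | n (each is the fixed field of the unique index-d subgroup of Gal(F_{p^n}/F_p) ≅ Z/nZ). The divisors of n = 5 are {1, 5}, giving 2 subfields: F_{241^1}, F_{241^5}.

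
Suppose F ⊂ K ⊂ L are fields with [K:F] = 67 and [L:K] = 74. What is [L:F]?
[L:F] = 4958

The tower law says that for any tower of field extensions F ⊂ K ⊂ L with finite degrees, [L:F] = [L:K] · [K:F]. Here this gives [L:F] = 74 · 67 = 4958.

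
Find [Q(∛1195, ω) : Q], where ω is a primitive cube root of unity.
[Q(∛1195, ω) : Q] = 6

[Q(∛1195):Q] = 3 (min poly x^3 - 1195, irreducible since 1195 is not a perfect cube). [Q(ω):Q] = 2 (min poly x^2 + x + 1). Since Q(∛1195) ⊂ R and ω ∉ R, we have ω ∉ Q(∛1195), so x^2 + x + 1 remains irreducible over Q(∛1195) and [Q(∛1195, ω) : Q(∛1195)] = 2. By the tower law, [Q(∛1195, ω) : Q] = 3 · 2 = 6. (In fact Q(∛1195, ω) is the splitting field of x^3 - 1195 over Q.)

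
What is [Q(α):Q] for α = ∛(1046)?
[Q(α):Q] = 3

The minimal polynomial of α is x^3 - 1046, irreducible over Q since 1046 is not a perfect cube (so x^3 - 1046 has no rational root). Hence [Q(α):Q] = deg(m_α) = 3.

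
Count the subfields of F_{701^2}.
F_{701^2} has 2 subfields

The subfields of F_{p^n} are exactly the fields F_{p^d} for d | n (each is the fixed field of the unique index-d subgroup of Gal(F_{p^n}/F_p) ≅ Z/nZ). The divisors of n = 2 are {1, 2}, giving 2 subfields: F_{701^1}, F_{701^2}.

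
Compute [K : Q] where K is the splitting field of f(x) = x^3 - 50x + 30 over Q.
[K : Q] = 6

By the rational root test, any rational root of the monic integer polynomial f(x) = x^3 - 50x + 30 must be an integer dividing the constant term 30, i.e. one of ±{1, 2, 3, 5, 6, 10, 15, 30}. Evaluating: f(1) = -19, f(-1) = 79, f(2) = -62, f(-2) = 122, f(3) = -93, f(-3) = 153, f(5) = -95, f(-5) = 155, f(6) = -54, f(-6) = 114, f(10) = 530, f(-10) = -470, f(15) = 2655, f(-15) = -2595, f(30) = 25530, f(-30) = -25470; none is 0, so f has no rational root and is therefore irreducible over Q (a cubic with no linear factor over a field is irreducible). For an irreducible cubic, the Galois group is A_3 or S_3 according as the discriminant disc(f) = -4a^3 - 27b^2 = -4·(-50)^3 - 27·(30)^2 = 475700 is or is not a square in Q. Here disc(f) = 475700 is not a perfect square in Q, so the Galois group of f over Q is not contained in A_3 and must be all of S_3. The splitting field has degree |S_3| = 6 over Q, so [K : Q] = 6.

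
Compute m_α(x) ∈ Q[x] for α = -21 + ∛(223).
m_α(x) = x^3 + 63x^2 + 1323x + 9038

Set β = α + 21 = ∛(223), so β^3 = 223. Then (α + 21)^3 - 223 = 0, i.e. α is a root of g(x) = (x + 21)^3 - 223 = x^3 + 63x^2 + 1323x + 9038. Since g(x) = h(x + 21) where h(x) = x^3 - 223, and h is irreducible over Q (because 223 is not a perfect cube, so h has no rational root, and a monic cubic with no rational root is irreducible), g is also irreducible (irreducibility is preserved under the substitution x → x + 21). Hence m_α(x) = x^3 + 63x^2 + 1323x + 9038.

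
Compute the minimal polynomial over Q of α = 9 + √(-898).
m_α(x) = x^2 - 18x + 979

From α - 9 = √(-898), squaring gives (α - 9)^2 = -898, i.e. α^2 - 18α + 81 = -898, so α^2 - 18α + 979 = 0. The discriminant of x^2 - 18x + 979 is (-18)^2 - 4·(979) = 324 - 3916 = -3592, and 4·(-898) is not a perfect square in Q since -898 is squarefree and ≠ 1. Hence x^2 - 18x + 979 is irreducible over Q and is the minimal polynomial of α.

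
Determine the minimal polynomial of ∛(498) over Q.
m_α(x) = x^3 - 498

α satisfies α^3 = 498, so x^3 - 498 annihilates α. By the rational root test, a rational root p/q (in lowest terms) of x^3 - 498 would satisfy p^3 = 498 q^3, forcing q = 1 and p^3 = 498; but 498 is not a perfect cube, contradiction. A monic cubic over Q with no rational root is irreducible (any nontrivial factorization would include a linear factor). Hence x^3 - 498 is the minimal polynomial of α, and in particular [Q(α):Q] = 3.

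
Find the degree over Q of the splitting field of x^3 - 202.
[K : Q] = 6

The roots of x^3 - 202 are ∛202, ω∛202, ω^2∛202 where ω = e^(2πi/3) is a primitive cube root of unity, so K = Q(∛202, ω). Now [Q(∛202):Q] = 3 (since 202 is not a perfect cube, x^3 - 202 is irreducible) and [Q(ω):Q] = 2. Both 2 and 3 divide [K:Q], and [K:Q] ≤ 3·2 = 6, so [K:Q] = 6. (Equivalently: Q(∛202) ⊂ R but ω ∉ R, so [K : Q(∛202)] = 2.)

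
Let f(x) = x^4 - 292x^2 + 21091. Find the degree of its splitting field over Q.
[K : Q] = 4

Solving the quadratic in x^2: x^2 = (292 ± √(292^2 - 4·21091))/2 = (292 ± √900)/2 = (292 ± 30)/2, giving x^2 = 131 or x^2 = 161. So f(x) = (x^2 - 131)(x^2 - 161) and the roots of f are ±√131, ±√161. Hence the splitting field is K = Q(√131, √161). Since 131 and 161 are distinct squarefree integers > 1, their product 21091 is not a perfect square, so √161 ∉ Q(√131). By the tower law [K:Q] = [Q(√131,√161):Q(√131)] · [Q(√131):Q] = 2 · 2 = 4.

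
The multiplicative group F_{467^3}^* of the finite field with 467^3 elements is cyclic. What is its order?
|F_{467^3}^*| = 101847562

F_{467^3} has 467^3 = 101847563 elements; its multiplicative group consists of all nonzero elements, so |F_{467^3}^*| = 101847563 - 1 = 101847562. (It is cyclic since any finite subgroup of the multiplicative group of a field is cyclic.)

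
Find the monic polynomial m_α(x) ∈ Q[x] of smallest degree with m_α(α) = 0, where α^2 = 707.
m_α(x) = x^2 - 707

α satisfies α^2 - 707 = 0, so x^2 - 707 annihilates α. Since d = 707 is squarefree and ≠ 1, it is not a perfect square in Q, so x^2 - 707 has no rational root and is therefore irreducible over Q (a degree-2 polynomial over a field is irreducible iff it has no root). Hence m_α(x) = x^2 - 707.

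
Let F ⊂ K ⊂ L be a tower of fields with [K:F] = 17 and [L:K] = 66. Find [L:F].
[L:F] = 1122

The tower law says that for any tower of field extensions F ⊂ K ⊂ L with finite degrees, [L:F] = [L:K] · [K:F]. Here this gives [L:F] = 66 · 17 = 1122.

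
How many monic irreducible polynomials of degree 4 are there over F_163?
There are 176471298 monic irreducible polynomials of degree 4 over F_163

Each element of F_{163^4} that lies in no proper subfield is a root of exactly one monic irreducible of degree 4 over F_163, and each such polynomial has 4 distinct roots in F_{163^4}. By Möbius inversion the count is N_163(4) = (1/4) Σ_{d|4} μ(4/d) · 163^d = (1/4)(μ(4)·163^1 + μ(2)·163^2 + μ(1)·163^4) = 705885192/4 = 176471298.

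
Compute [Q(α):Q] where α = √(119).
[Q(α):Q] = 2

[Q(α):Q] equals the degree of the minimal polynomial of α. Here α^2 = 119 and x^2 - 119 is irreducible (d = 119 is squarefree, ≠ 1, hence not a square), so deg(m_α) = 2. Thus [Q(α):Q] = 2.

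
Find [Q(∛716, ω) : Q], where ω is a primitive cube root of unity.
[Q(∛716, ω) : Q] = 6

[Q(∛716):Q] = 3 (min poly x^3 - 716, irreducible since 716 is not a perfect cube). [Q(ω):Q] = 2 (min poly x^2 + x + 1). Since Q(∛716) ⊂ R and ω ∉ R, we have ω ∉ Q(∛716), so x^2 + x + 1 remains irreducible over Q(∛716) and [Q(∛716, ω) : Q(∛716)] = 2. By the tower law, [Q(∛716, ω) : Q] = 3 · 2 = 6. (In fact Q(∛716, ω) is the splitting field of x^3 - 716 over Q.)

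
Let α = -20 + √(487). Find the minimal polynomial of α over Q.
m_α(x) = x^2 + 40x - 87

From α + 20 = √(487), squaring gives (α + 20)^2 = 487, i.e. α^2 + 40α + 400 = 487, so α^2 + 40α - 87 = 0. The discriminant of x^2 + 40x - 87 is (40)^2 - 4·(-87) = 1600 + 348 = 1948, and 4·(487) is not a perfect square in Q since 487 is squarefree and ≠ 1. Hence x^2 + 40x - 87 is irreducible over Q and is the minimal polynomial of α.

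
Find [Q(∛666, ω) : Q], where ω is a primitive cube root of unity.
[Q(∛666, ω) : Q] = 6

[Q(∛666):Q] = 3 (min poly x^3 - 666, irreducible since 666 is not a perfect cube). [Q(ω):Q] = 2 (min poly x^2 + x + 1). Since Q(∛666) ⊂ R and ω ∉ R, we have ω ∉ Q(∛666), so x^2 + x + 1 remains irreducible over Q(∛666) and [Q(∛666, ω) : Q(∛666)] = 2. By the tower law, [Q(∛666, ω) : Q] = 3 · 2 = 6. (In fact Q(∛666, ω) is the splitting field of x^3 - 666 over Q.)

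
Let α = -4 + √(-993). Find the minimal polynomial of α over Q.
m_α(x) = x^2 + 8x + 1009

From α + 4 = √(-993), squaring gives (α + 4)^2 = -993, i.e. α^2 + 8α + 16 = -993, so α^2 + 8α + 1009 = 0. The discriminant of x^2 + 8x + 1009 is (8)^2 - 4·(1009) = 64 - 4036 = -3972, and 4·(-993) is not a perfect square in Q since -993 is squarefree and ≠ 1. Hence x^2 + 8x + 1009 is irreducible over Q and is the minimal polynomial of α.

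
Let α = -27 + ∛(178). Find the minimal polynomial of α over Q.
m_α(x) = x^3 + 81x^2 + 2187x + 19505

Set β = α + 27 = ∛(178), so β^3 = 178. Then (α + 27)^3 - 178 = 0, i.e. α is a root of g(x) = (x + 27)^3 - 178 = x^3 + 81x^2 + 2187x + 19505. Since g(x) = h(x + 27) where h(x) = x^3 - 178, and h is irreducible over Q (because 178 is not a perfect cube, so h has no rational root, and a monic cubic with no rational root is irreducible), g is also irreducible (irreducibility is preserved under the substitution x → x + 27). Hence m_α(x) = x^3 + 81x^2 + 2187x + 19505.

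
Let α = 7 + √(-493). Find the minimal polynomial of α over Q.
m_α(x) = x^2 - 14x + 542

From α - 7 = √(-493), squaring gives (α - 7)^2 = -493, i.e. α^2 - 14α + 49 = -493, so α^2 - 14α + 542 = 0. The discriminant of x^2 - 14x + 542 is (-14)^2 - 4·(542) = 196 - 2168 = -1972, and 4·(-493) is not a perfect square in Q since -493 is squarefree and ≠ 1. Hence x^2 - 14x + 542 is irreducible over Q and is the minimal polynomial of α.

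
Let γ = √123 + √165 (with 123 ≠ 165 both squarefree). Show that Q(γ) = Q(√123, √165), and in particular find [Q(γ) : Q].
[Q(γ) : Q] = 4 (equivalently, Q(γ) = Q(√123, √165))

Obviously Q(γ) ⊆ Q(√123, √165), and [Q(√123, √165):Q] = 4 (since 123, 165 are distinct squarefree integers > 1 with 20295 not a perfect square). To show equality we compute the minimal polynomial of γ. From γ = √123 + √165: γ^2 = 123 + 2√(20295) + 165 = 288 + 2√(20295), so γ^2 - 288 = 2√(20295); squaring, (γ^2 - 288)^2 = 4·20295, i.e. γ^4 - 576γ^2 + 82944 - 81180 = 0, i.e. γ^4 - 576γ^2 + 1764 = 0. So γ is a root of x^4 - 576x^2 + 1764. This polynomial is irreducible over Q: it has no rational root (each ±√123 ± √165 is irrational), and any factorization into two quadratics over Q would force √(20295) ∈ Q (pairing opposite roots) or √123, √165 ∈ Q (other pairings), all impossible. Hence [Q(γ):Q] = 4 = [Q(√123, √165):Q], so Q(γ) = Q(√123, √165).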